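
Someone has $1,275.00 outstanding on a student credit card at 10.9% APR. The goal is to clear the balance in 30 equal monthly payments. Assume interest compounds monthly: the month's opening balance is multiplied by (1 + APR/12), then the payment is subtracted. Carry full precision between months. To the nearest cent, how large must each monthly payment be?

Monthly rate r = 10.9%/12 = 0.908333% = 0.00908333.
Level-payment amortization: P = B₀·r / (1 − (1+r)^(−n)) = 1275.00·0.00908333 / (1 − 1.00908^(−30)).
Denominator 1 − (1+r)^(−30) = 0.23758926.
P = 11.5813 / 0.23758926 ≈ 48.74.

$48.74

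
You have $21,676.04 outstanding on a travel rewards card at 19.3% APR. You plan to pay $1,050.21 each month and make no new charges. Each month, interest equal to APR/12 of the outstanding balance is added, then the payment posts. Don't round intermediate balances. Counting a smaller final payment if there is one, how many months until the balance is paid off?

26 payments

Monthly rate r = 19.3%/12 = 1.60833% = 0.0160833.
Recurrence: B ← B·(1+r) − $1,050.21.
Month 1: interest $348.62; balance after payment $20,974.45.
Month 2: interest $337.34; balance after payment $20,261.58.
Closed form: n = −ln(1 − rB₀/P)/ln(1+r) = −ln(0.66804)/ln(1.01608) ≈ 25.283, so the balance reaches zero during payment 26.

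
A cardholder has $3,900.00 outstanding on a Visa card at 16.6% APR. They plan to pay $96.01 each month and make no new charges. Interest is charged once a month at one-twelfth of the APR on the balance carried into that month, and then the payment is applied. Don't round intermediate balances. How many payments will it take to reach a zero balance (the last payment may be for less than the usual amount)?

61 payments

Monthly rate r = 16.6%/12 = 1.38333% = 0.0138333.
Recurrence: B ← B·(1+r) − $96.01.
Month 1: interest $53.95; balance after payment $3,857.94.
Month 2: interest $53.37; balance after payment $3,815.30.
Closed form: n = −ln(1 − rB₀/P)/ln(1+r) = −ln(0.43808)/ln(1.01383) ≈ 60.076, so the balance reaches zero during payment 61.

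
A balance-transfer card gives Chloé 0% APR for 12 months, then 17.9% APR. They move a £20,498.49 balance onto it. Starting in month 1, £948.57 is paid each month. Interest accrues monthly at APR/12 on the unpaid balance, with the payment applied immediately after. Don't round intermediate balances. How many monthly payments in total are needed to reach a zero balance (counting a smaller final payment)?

23 months

Promo months 1–12 at r₀ = 0%/12 = 0; months 13+ at r₁ = 17.9%/12 = 0.0149167.
After month 12 (no interest yet): B = £20,498.49 − 12·£948.57 = £9,115.65.
Then at r₁ with £948.57/mo: n₂ = −ln(1 − r₁·B/P)/ln(1+r₁) ≈ 10.45 → 11 more payments.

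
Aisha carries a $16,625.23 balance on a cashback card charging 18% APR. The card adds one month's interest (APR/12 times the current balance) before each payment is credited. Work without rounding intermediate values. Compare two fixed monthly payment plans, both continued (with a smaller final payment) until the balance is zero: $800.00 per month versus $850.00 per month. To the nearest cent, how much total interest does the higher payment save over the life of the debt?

Monthly rate r = 18%/12 = 1.5% = 0.015.
At $800.00/mo: n = ⌈−ln(1 − rB₀/P)/ln(1+r)⌉ = 26 payments (last $72.96); total interest = total paid − $16,625.23 = $3,447.73.
At $850.00/mo: 24 payments (last $277.32); total interest $3,202.09.
Interest saved = $3,447.73 − $3,202.09 = $245.64.

$245.64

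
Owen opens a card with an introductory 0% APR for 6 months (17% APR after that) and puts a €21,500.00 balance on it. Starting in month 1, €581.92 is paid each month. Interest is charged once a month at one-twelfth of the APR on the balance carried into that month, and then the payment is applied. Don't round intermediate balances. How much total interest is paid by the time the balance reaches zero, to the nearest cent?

€5,859.72

Promo months 1–6 at r₀ = 0%/12 = 0; months 7+ at r₁ = 17%/12 = 0.0141667.
After month 6 (no interest yet): B = €21,500.00 − 6·€581.92 = €18,008.48.
Then at r₁ with €581.92/mo: n₂ = −ln(1 − r₁·B/P)/ln(1+r₁) ≈ 41.02 → 42 more payments.
Total paid = 47·€581.92 + €9.48 = €27,359.72; interest = €27,359.72 − €21,500.00 = €5,859.72.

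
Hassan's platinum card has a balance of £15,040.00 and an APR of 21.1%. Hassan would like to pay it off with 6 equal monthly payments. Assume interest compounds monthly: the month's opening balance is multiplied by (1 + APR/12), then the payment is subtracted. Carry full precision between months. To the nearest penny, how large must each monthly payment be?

Monthly rate r = 21.1%/12 = 1.75833% = 0.0175833.
Level-payment amortization: P = B₀·r / (1 − (1+r)^(−n)) = 15040.00·0.0175833 / (1 − 1.01758^(−6)).
Denominator 1 − (1+r)^(−6) = 0.0993001533.
P = 264.453 / 0.0993001533 ≈ 2663.17.

£2,663.17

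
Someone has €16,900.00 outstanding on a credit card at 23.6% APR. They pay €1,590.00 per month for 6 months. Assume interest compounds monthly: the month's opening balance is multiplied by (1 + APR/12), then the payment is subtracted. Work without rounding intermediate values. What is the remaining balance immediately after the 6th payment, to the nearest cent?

€8,973.33

Monthly rate r = 23.6%/12 = 1.96667% = 0.0196667.
Each month: B ← B·(1+r) − €1,590.00.
Month 1: interest €332.37; balance after payment €15,642.37.
Month 2: interest €307.63; balance after payment €14,360.00.
Month 3: interest €282.41; balance after payment €13,052.41.
Month 4: interest €256.70; balance after payment €11,719.11.
Month 5: interest €230.48; balance after payment €10,359.59.
Month 6: interest €203.74; balance after payment €8,973.33.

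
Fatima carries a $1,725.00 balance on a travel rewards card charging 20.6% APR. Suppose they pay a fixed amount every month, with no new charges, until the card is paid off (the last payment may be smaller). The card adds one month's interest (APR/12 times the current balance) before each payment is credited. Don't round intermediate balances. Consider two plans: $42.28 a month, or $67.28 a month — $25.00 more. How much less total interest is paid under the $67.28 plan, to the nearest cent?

$701.04

Monthly rate r = 20.6%/12 = 1.71667% = 0.0171667.
At $42.28/mo: n = ⌈−ln(1 − rB₀/P)/ln(1+r)⌉ = 71 payments (last $34.35); total interest = total paid − $1,725.00 = $1,268.95.
At $67.28/mo: 35 payments (last $5.39); total interest $567.91.
Interest saved = $1,268.95 − $567.91 = $701.04.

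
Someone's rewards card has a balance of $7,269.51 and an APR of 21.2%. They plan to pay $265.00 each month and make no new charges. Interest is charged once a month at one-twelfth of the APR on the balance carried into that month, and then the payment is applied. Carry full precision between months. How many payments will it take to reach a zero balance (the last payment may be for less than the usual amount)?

38 payments

Monthly rate r = 21.2%/12 = 1.76667% = 0.0176667.
Recurrence: B ← B·(1+r) − $265.00.
Month 1: interest $128.43; balance after payment $7,132.94.
Month 2: interest $126.02; balance after payment $6,993.95.
Closed form: n = −ln(1 − rB₀/P)/ln(1+r) = −ln(0.51537)/ln(1.01767) ≈ 37.852, so the balance reaches zero during payment 38.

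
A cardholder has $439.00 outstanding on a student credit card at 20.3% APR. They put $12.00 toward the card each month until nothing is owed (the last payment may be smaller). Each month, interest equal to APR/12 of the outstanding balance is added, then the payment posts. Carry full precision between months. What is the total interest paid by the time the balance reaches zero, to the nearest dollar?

Monthly rate r = 20.3%/12 = 1.69167% = 0.0169167.
Payoff takes n = ⌈−ln(1 − rB₀/P)/ln(1+r)⌉ = ⌈57.502⌉ = 58 payments; the last is $6.05.
Total paid = 57·$12.00 + $6.05 = $690.05.
Total interest = total paid − principal = $690.05 − $439.00 = $251.05.

$251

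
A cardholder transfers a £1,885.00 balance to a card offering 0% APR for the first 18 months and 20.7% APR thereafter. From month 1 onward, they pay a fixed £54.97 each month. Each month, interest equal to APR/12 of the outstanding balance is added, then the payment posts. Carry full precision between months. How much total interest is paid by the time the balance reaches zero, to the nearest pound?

Promo months 1–18 at r₀ = 0%/12 = 0; months 19+ at r₁ = 20.7%/12 = 0.01725.
After month 18 (no interest yet): B = £1,885.00 − 18·£54.97 = £895.54.
Then at r₁ with £54.97/mo: n₂ = −ln(1 − r₁·B/P)/ln(1+r₁) ≈ 19.29 → 20 more payments.
Total paid = 37·£54.97 + £16.09 = £2,049.98; interest = £2,049.98 − £1,885.00 = £164.98.

£165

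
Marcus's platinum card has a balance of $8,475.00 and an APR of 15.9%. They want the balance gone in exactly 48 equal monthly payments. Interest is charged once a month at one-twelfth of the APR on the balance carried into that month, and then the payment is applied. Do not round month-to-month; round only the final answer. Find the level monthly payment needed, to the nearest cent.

$239.75

Monthly rate r = 15.9%/12 = 1.325% = 0.01325.
Level-payment amortization: P = B₀·r / (1 − (1+r)^(−n)) = 8475.00·0.01325 / (1 − 1.01325^(−48)).
Denominator 1 − (1+r)^(−48) = 0.468378417.
P = 112.294 / 0.468378417 ≈ 239.75.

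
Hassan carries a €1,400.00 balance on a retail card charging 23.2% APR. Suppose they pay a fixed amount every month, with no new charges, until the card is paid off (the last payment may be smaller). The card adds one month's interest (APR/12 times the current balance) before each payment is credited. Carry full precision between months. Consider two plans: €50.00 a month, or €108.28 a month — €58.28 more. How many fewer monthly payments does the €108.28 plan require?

25 fewer payments

Monthly rate r = 23.2%/12 = 1.93333% = 0.0193333.
At €50.00/mo: n = ⌈−ln(1 − rB₀/P)/ln(1+r)⌉ = 41 payments (last €35.29); total interest = total paid − €1,400.00 = €635.29.
At €108.28/mo: 16 payments (last €2.33); total interest €226.53.
Payments saved = 41 − 16 = 25.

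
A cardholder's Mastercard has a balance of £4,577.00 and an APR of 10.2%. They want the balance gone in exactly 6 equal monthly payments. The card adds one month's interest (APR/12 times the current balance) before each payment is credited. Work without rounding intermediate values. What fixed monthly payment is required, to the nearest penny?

£785.69

Monthly rate r = 10.2%/12 = 0.85% = 0.0085.
Level-payment amortization: P = B₀·r / (1 − (1+r)^(−n)) = 4577.00·0.0085 / (1 − 1.0085^(−6)).
Denominator 1 − (1+r)^(−6) = 0.0495164943.
P = 38.9045 / 0.0495164943 ≈ 785.69.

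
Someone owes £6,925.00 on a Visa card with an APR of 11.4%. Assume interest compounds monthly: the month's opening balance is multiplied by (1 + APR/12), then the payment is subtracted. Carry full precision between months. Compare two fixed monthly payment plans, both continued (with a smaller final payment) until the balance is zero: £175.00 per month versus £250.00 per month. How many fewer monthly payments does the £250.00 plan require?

17 fewer payments

Monthly rate r = 11.4%/12 = 0.95% = 0.0095.
At £175.00/mo: n = ⌈−ln(1 − rB₀/P)/ln(1+r)⌉ = 50 payments (last £151.64); total interest = total paid − £6,925.00 = £1,801.64.
At £250.00/mo: 33 payments (last £74.44); total interest £1,149.44.
Payments saved = 50 − 33 = 17.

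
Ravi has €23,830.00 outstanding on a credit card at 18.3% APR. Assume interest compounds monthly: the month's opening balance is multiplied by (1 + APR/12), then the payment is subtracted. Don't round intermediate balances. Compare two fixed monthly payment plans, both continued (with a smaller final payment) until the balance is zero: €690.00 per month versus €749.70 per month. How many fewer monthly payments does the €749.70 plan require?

6 fewer payments

Monthly rate r = 18.3%/12 = 1.525% = 0.01525.
At €690.00/mo: n = ⌈−ln(1 − rB₀/P)/ln(1+r)⌉ = 50 payments (last €291.63); total interest = total paid − €23,830.00 = €10,271.63.
At €749.70/mo: 44 payments (last €609.06); total interest €9,016.16.
Payments saved = 50 − 44 = 6.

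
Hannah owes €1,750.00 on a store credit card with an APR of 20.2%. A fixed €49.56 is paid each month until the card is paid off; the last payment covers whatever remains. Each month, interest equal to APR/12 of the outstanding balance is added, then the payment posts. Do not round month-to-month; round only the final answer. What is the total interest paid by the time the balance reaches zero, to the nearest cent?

Monthly rate r = 20.2%/12 = 1.68333% = 0.0168333.
Payoff takes n = ⌈−ln(1 − rB₀/P)/ln(1+r)⌉ = ⌈54.057⌉ = 55 payments; the last is €2.83.
Total paid = 54·€49.56 + €2.83 = €2,679.07.
Total interest = total paid − principal = €2,679.07 − €1,750.00 = €929.07.

€929.07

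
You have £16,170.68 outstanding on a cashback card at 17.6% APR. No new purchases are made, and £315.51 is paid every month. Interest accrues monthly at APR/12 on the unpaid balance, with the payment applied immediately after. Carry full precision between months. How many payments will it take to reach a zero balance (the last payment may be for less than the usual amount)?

96 payments

Monthly rate r = 17.6%/12 = 1.46667% = 0.0146667.
Recurrence: B ← B·(1+r) − £315.51.
Month 1: interest £237.17; balance after payment £16,092.34.
Month 2: interest £236.02; balance after payment £16,012.85.
Closed form: n = −ln(1 − rB₀/P)/ln(1+r) = −ln(0.2483)/ln(1.01467) ≈ 95.681, so the balance reaches zero during payment 96.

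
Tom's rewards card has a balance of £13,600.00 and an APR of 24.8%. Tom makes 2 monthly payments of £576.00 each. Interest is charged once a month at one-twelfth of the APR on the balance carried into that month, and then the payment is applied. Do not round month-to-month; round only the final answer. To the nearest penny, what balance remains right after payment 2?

£13,004.04

Monthly rate r = 24.8%/12 = 2.06667% = 0.0206667.
Each month: B ← B·(1+r) − £576.00.
Month 1: interest £281.07; balance after payment £13,305.07.
Month 2: interest £274.97; balance after payment £13,004.04.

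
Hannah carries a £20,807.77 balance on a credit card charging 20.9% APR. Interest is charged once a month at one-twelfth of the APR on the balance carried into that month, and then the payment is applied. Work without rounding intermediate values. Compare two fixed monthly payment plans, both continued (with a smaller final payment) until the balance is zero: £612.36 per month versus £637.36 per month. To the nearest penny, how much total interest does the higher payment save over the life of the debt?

£743.67

Monthly rate r = 20.9%/12 = 1.74167% = 0.0174167.
At £612.36/mo: n = ⌈−ln(1 − rB₀/P)/ln(1+r)⌉ = 52 payments (last £547.51); total interest = total paid − £20,807.77 = £10,970.10.
At £637.36/mo: 49 payments (last £440.92); total interest £10,226.43.
Interest saved = £10,970.10 − £10,226.43 = £743.67.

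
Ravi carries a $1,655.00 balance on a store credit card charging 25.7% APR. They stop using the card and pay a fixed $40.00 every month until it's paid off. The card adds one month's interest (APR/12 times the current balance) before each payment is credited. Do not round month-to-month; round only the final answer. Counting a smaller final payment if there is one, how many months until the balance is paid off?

Monthly rate r = 25.7%/12 = 2.14167% = 0.0214167.
Recurrence: B ← B·(1+r) − $40.00.
Month 1: interest $35.44; balance after payment $1,650.44.
Month 2: interest $35.35; balance after payment $1,645.79.
Closed form: n = −ln(1 − rB₀/P)/ln(1+r) = −ln(0.11389)/ln(1.02142) ≈ 102.525, so the balance reaches zero during payment 103.

103 months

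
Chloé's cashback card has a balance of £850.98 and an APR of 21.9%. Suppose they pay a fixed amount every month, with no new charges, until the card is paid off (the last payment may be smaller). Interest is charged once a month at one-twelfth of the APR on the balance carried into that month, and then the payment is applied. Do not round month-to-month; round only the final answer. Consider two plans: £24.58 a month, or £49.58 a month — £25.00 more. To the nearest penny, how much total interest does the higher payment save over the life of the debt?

£327.85

Monthly rate r = 21.9%/12 = 1.825% = 0.01825.
At £24.58/mo: n = ⌈−ln(1 − rB₀/P)/ln(1+r)⌉ = 56 payments (last £6.17); total interest = total paid − £850.98 = £507.09.
At £49.58/mo: 21 payments (last £38.62); total interest £179.24.
Interest saved = £507.09 − £179.24 = £327.85.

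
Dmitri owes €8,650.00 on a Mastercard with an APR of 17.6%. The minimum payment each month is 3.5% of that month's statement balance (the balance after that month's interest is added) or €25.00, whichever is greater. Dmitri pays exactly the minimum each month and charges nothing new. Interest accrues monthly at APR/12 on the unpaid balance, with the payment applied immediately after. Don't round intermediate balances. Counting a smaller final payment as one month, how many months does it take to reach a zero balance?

156 months

Monthly rate r = 17.6%/12 = 1.46667% = 0.0146667.
While 3.5% of the post-interest balance exceeds €25.00, each month B ← (B·(1+r))·(1 − 0.035), i.e. B shrinks by the factor (1+r)·0.965 = 0.97915.
This holds for months 1–120. Entering month 121 the balance is €690.40; 3.5% of the post-interest balance is now below €25.00, so the flat €25.00 minimum applies from here.
From month 121 a fixed €25.00 at rate r clears €690.40 in 36 more payments. Total: 120 + 36 = 156 months.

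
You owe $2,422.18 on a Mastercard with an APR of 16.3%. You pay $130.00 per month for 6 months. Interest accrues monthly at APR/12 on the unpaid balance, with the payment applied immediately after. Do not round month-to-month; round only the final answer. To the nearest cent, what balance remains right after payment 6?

Monthly rate r = 16.3%/12 = 1.35833% = 0.0135833.
Each month: B ← B·(1+r) − $130.00.
Month 1: interest $32.90; balance after payment $2,325.08.
Month 2: interest $31.58; balance after payment $2,226.66.
Month 3: interest $30.25; balance after payment $2,126.91.
Month 4: interest $28.89; balance after payment $2,025.80.
Month 5: interest $27.52; balance after payment $1,923.32.
Month 6: interest $26.13; balance after payment $1,819.44.

$1,819.44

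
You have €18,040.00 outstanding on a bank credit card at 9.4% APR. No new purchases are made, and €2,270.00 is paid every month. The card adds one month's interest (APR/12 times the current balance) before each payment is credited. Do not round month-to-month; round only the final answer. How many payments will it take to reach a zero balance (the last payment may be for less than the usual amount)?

Monthly rate r = 9.4%/12 = 0.783333% = 0.00783333.
Recurrence: B ← B·(1+r) − €2,270.00.
Month 1: interest €141.31; balance after payment €15,911.31.
Month 2: interest €124.64; balance after payment €13,765.95.
Closed form: n = −ln(1 − rB₀/P)/ln(1+r) = −ln(0.93775)/ln(1.00783) ≈ 8.237, so the balance reaches zero during payment 9.

9 payments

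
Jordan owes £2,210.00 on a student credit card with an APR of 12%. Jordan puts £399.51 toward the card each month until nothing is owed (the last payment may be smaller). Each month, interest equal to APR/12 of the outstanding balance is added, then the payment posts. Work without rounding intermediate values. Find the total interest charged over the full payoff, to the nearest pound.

£75

Monthly rate r = 12%/12 = 1% = 0.01.
Payoff takes n = ⌈−ln(1 − rB₀/P)/ln(1+r)⌉ = ⌈5.719⌉ = 6 payments; the last is £287.68.
Total paid = 5·£399.51 + £287.68 = £2,285.23.
Total interest = total paid − principal = £2,285.23 − £2,210.00 = £75.23.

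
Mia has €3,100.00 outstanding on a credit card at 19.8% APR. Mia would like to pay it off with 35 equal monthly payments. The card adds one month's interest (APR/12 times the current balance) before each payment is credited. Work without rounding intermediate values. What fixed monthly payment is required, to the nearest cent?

€117.30

Monthly rate r = 19.8%/12 = 1.65% = 0.0165.
Level-payment amortization: P = B₀·r / (1 − (1+r)^(−n)) = 3100.00·0.0165 / (1 − 1.0165^(−35)).
Denominator 1 − (1+r)^(−35) = 0.436048708.
P = 51.15 / 0.436048708 ≈ 117.30.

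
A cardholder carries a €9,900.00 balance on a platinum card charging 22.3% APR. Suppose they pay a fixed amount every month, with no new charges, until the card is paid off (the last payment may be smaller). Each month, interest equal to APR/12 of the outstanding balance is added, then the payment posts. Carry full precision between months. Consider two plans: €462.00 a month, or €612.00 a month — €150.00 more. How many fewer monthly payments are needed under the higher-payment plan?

8 fewer payments

Monthly rate r = 22.3%/12 = 1.85833% = 0.0185833.
At €462.00/mo: n = ⌈−ln(1 − rB₀/P)/ln(1+r)⌉ = 28 payments (last €269.74); total interest = total paid − €9,900.00 = €2,843.74.
At €612.00/mo: 20 payments (last €257.57); total interest €1,985.57.
Payments saved = 28 − 20 = 8.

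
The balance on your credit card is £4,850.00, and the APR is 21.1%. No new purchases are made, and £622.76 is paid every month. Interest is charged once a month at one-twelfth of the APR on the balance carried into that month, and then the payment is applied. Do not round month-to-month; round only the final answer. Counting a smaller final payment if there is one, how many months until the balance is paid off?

9 payments

Monthly rate r = 21.1%/12 = 1.75833% = 0.0175833.
Recurrence: B ← B·(1+r) − £622.76.
Month 1: interest £85.28; balance after payment £4,312.52.
Month 2: interest £75.83; balance after payment £3,765.59.
Closed form: n = −ln(1 − rB₀/P)/ln(1+r) = −ln(0.86306)/ln(1.01758) ≈ 8.449, so the balance reaches zero during payment 9.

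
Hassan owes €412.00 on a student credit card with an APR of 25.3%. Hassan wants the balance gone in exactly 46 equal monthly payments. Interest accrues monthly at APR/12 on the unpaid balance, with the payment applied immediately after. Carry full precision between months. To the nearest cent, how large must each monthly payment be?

€14.08

Monthly rate r = 25.3%/12 = 2.10833% = 0.0210833.
Level-payment amortization: P = B₀·r / (1 − (1+r)^(−n)) = 412.00·0.0210833 / (1 − 1.02108^(−46)).
Denominator 1 − (1+r)^(−46) = 0.617011815.
P = 8.68633 / 0.617011815 ≈ 14.08.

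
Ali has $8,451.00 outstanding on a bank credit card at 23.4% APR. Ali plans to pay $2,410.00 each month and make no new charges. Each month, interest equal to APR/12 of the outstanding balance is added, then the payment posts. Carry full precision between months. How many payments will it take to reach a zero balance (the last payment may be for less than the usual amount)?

4 payments

Monthly rate r = 23.4%/12 = 1.95% = 0.0195.
Recurrence: B ← B·(1+r) − $2,410.00.
Month 1: interest $164.79; balance after payment $6,205.79.
Month 2: interest $121.01; balance after payment $3,916.81.
Month 3: interest $76.38; balance after payment $1,583.19.
Month 4: interest $30.87; balance after payment $0.00.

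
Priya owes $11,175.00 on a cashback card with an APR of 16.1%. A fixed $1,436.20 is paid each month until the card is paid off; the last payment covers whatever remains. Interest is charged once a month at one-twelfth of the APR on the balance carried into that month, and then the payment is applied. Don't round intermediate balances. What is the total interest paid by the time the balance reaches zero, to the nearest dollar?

$708

Monthly rate r = 16.1%/12 = 1.34167% = 0.0134167.
Payoff takes n = ⌈−ln(1 − rB₀/P)/ln(1+r)⌉ = ⌈8.273⌉ = 9 payments; the last is $393.67.
Total paid = 8·$1,436.20 + $393.67 = $11,883.27.
Total interest = total paid − principal = $11,883.27 − $11,175.00 = $708.27.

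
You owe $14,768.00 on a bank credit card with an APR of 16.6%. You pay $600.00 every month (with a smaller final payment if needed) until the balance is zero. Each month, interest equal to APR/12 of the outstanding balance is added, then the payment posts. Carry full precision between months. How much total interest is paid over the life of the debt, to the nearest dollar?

Monthly rate r = 16.6%/12 = 1.38333% = 0.0138333.
Payoff takes n = ⌈−ln(1 − rB₀/P)/ln(1+r)⌉ = ⌈30.298⌉ = 31 payments; the last is $179.66.
Total paid = 30·$600.00 + $179.66 = $18,179.66.
Total interest = total paid − principal = $18,179.66 − $14,768.00 = $3,411.66.

$3,412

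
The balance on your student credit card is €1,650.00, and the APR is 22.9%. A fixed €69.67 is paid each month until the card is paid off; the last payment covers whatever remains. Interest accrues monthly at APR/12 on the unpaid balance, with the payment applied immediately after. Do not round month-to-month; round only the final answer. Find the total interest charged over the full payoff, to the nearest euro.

Monthly rate r = 22.9%/12 = 1.90833% = 0.0190833.
Payoff takes n = ⌈−ln(1 − rB₀/P)/ln(1+r)⌉ = ⌈31.814⌉ = 32 payments; the last is €56.79.
Total paid = 31·€69.67 + €56.79 = €2,216.56.
Total interest = total paid − principal = €2,216.56 − €1,650.00 = €566.56.

€567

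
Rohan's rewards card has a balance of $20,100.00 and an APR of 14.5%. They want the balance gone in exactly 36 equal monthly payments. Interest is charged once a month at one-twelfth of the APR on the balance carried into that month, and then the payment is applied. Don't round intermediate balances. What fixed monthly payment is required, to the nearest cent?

$691.86

Monthly rate r = 14.5%/12 = 1.20833% = 0.0120833.
Level-payment amortization: P = B₀·r / (1 − (1+r)^(−n)) = 20100.00·0.0120833 / (1 − 1.01208^(−36)).
Denominator 1 − (1+r)^(−36) = 0.351045619.
P = 242.875 / 0.351045619 ≈ 691.86.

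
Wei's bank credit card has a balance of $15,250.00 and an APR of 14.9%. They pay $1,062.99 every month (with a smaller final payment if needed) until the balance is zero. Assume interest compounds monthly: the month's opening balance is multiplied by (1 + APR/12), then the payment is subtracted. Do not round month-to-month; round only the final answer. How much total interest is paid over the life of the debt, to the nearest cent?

Monthly rate r = 14.9%/12 = 1.24167% = 0.0124167.
Payoff takes n = ⌈−ln(1 − rB₀/P)/ln(1+r)⌉ = ⌈15.897⌉ = 16 payments; the last is $954.54.
Total paid = 15·$1,062.99 + $954.54 = $16,899.39.
Total interest = total paid − principal = $16,899.39 − $15,250.00 = $1,649.39.

$1,649.39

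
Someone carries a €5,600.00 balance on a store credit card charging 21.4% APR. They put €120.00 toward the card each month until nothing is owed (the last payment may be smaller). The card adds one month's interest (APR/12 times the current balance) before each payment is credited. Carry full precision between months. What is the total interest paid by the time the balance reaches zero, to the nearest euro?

€6,519

Monthly rate r = 21.4%/12 = 1.78333% = 0.0178333.
Payoff takes n = ⌈−ln(1 − rB₀/P)/ln(1+r)⌉ = ⌈100.990⌉ = 101 payments; the last is €118.79.
Total paid = 100·€120.00 + €118.79 = €12,118.79.
Total interest = total paid − principal = €12,118.79 − €5,600.00 = €6,518.79.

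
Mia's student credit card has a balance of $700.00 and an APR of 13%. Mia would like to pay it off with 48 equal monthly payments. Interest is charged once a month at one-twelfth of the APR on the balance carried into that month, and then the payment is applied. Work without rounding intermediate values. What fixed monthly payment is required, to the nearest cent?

Monthly rate r = 13%/12 = 1.08333% = 0.0108333.
Level-payment amortization: P = B₀·r / (1 − (1+r)^(−n)) = 700.00·0.0108333 / (1 − 1.01083^(−48)).
Denominator 1 − (1+r)^(−48) = 0.403814556.
P = 7.58333 / 0.403814556 ≈ 18.78.

$18.78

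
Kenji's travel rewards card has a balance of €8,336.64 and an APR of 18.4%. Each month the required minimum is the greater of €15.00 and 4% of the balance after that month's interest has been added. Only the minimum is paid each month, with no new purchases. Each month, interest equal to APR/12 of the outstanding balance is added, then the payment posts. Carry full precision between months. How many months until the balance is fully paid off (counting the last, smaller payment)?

153 months

Monthly rate r = 18.4%/12 = 1.53333% = 0.0153333.
While 4% of the post-interest balance exceeds €15.00, each month B ← (B·(1+r))·(1 − 0.04), i.e. B shrinks by the factor (1+r)·0.96 = 0.97472.
This holds for months 1–122. Entering month 123 the balance is €366.72; 4% of the post-interest balance is now below €15.00, so the flat €15.00 minimum applies from here.
From month 123 a fixed €15.00 at rate r clears €366.72 in 31 more payments. Total: 122 + 31 = 153 months.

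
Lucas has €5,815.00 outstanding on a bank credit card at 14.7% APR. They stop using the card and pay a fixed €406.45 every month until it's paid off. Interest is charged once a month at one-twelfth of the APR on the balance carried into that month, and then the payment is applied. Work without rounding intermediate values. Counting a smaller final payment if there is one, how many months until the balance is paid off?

16 months

Monthly rate r = 14.7%/12 = 1.225% = 0.01225.
Recurrence: B ← B·(1+r) − €406.45.
Month 1: interest €71.23; balance after payment €5,479.78.
Month 2: interest €67.13; balance after payment €5,140.46.
Closed form: n = −ln(1 − rB₀/P)/ln(1+r) = −ln(0.82474)/ln(1.01225) ≈ 15.826, so the balance reaches zero during payment 16.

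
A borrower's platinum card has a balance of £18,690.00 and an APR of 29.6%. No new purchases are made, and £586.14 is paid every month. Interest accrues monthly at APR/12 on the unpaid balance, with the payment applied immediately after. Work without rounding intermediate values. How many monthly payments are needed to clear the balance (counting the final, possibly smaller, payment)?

64 months

Monthly rate r = 29.6%/12 = 2.46667% = 0.0246667.
Recurrence: B ← B·(1+r) − £586.14.
Month 1: interest £461.02; balance after payment £18,564.88.
Month 2: interest £457.93; balance after payment £18,436.67.
Closed form: n = −ln(1 − rB₀/P)/ln(1+r) = −ln(0.21346)/ln(1.02467) ≈ 63.375, so the balance reaches zero during payment 64.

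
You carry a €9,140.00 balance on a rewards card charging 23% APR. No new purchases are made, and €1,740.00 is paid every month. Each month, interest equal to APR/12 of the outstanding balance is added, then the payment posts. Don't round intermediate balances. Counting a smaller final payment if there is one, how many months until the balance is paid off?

6 months

Monthly rate r = 23%/12 = 1.91667% = 0.0191667.
Recurrence: B ← B·(1+r) − €1,740.00.
Month 1: interest €175.18; balance after payment €7,575.18.
Month 2: interest €145.19; balance after payment €5,980.37.
Month 3: interest €114.62; balance after payment €4,355.00.
Month 4: interest €83.47; balance after payment €2,698.47.
Month 5: interest €51.72; balance after payment €1,010.19.
Month 6: interest €19.36; balance after payment €0.00.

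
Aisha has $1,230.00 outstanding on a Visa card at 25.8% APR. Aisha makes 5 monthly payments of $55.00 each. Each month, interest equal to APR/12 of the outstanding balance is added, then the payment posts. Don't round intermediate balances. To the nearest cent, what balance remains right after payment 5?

$1,080.95

Monthly rate r = 25.8%/12 = 2.15% = 0.0215.
Each month: B ← B·(1+r) − $55.00.
Month 1: interest $26.45; balance after payment $1,201.44.
Month 2: interest $25.83; balance after payment $1,172.28.
Month 3: interest $25.20; balance after payment $1,142.48.
Month 4: interest $24.56; balance after payment $1,112.04.
Month 5: interest $23.91; balance after payment $1,080.95.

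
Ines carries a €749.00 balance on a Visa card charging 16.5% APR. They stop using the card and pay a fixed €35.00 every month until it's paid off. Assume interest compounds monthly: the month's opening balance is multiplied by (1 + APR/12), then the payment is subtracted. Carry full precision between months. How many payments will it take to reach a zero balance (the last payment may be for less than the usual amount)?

26 months

Monthly rate r = 16.5%/12 = 1.375% = 0.01375.
Recurrence: B ← B·(1+r) − €35.00.
Month 1: interest €10.30; balance after payment €724.30.
Month 2: interest €9.96; balance after payment €699.26.
Closed form: n = −ln(1 − rB₀/P)/ln(1+r) = −ln(0.70575)/ln(1.01375) ≈ 25.519, so the balance reaches zero during payment 26.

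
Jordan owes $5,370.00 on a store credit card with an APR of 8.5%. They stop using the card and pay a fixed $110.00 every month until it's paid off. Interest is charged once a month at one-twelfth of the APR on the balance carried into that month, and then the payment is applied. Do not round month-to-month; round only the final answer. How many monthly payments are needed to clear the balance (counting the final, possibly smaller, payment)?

61 months

Monthly rate r = 8.5%/12 = 0.708333% = 0.00708333.
Recurrence: B ← B·(1+r) − $110.00.
Month 1: interest $38.04; balance after payment $5,298.04.
Month 2: interest $37.53; balance after payment $5,225.57.
Closed form: n = −ln(1 − rB₀/P)/ln(1+r) = −ln(0.6542)/ln(1.00708) ≈ 60.118, so the balance reaches zero during payment 61.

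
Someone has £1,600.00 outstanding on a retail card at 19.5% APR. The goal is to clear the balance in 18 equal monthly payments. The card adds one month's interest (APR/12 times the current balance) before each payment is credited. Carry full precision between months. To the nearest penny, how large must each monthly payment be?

Monthly rate r = 19.5%/12 = 1.625% = 0.01625.
Level-payment amortization: P = B₀·r / (1 − (1+r)^(−n)) = 1600.00·0.01625 / (1 − 1.01625^(−18)).
Denominator 1 − (1+r)^(−18) = 0.251847821.
P = 26 / 0.251847821 ≈ 103.24.

£103.24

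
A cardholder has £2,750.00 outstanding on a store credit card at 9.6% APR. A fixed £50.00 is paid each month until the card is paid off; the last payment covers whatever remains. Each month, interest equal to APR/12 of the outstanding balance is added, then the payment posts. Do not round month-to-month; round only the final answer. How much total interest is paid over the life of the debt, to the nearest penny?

£888.38

Monthly rate r = 9.6%/12 = 0.8% = 0.008.
Payoff takes n = ⌈−ln(1 − rB₀/P)/ln(1+r)⌉ = ⌈72.767⌉ = 73 payments; the last is £38.38.
Total paid = 72·£50.00 + £38.38 = £3,638.38.
Total interest = total paid − principal = £3,638.38 − £2,750.00 = £888.38.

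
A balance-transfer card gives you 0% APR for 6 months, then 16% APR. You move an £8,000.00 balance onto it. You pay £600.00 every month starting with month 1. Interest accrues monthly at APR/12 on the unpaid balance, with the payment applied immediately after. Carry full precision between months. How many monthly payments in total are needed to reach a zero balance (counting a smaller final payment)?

14 months

Promo months 1–6 at r₀ = 0%/12 = 0; months 7+ at r₁ = 16%/12 = 0.0133333.
After month 6 (no interest yet): B = £8,000.00 − 6·£600.00 = £4,400.00.
Then at r₁ with £600.00/mo: n₂ = −ln(1 − r₁·B/P)/ln(1+r₁) ≈ 7.77 → 8 more payments.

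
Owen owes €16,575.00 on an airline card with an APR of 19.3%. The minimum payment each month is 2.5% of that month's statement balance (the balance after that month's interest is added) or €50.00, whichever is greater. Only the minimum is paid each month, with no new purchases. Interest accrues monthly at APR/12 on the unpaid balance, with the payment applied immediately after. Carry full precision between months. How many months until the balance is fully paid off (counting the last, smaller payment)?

291 months

Monthly rate r = 19.3%/12 = 1.60833% = 0.0160833.
While 2.5% of the post-interest balance exceeds €50.00, each month B ← (B·(1+r))·(1 − 0.025), i.e. B shrinks by the factor (1+r)·0.975 = 0.99068.
This holds for months 1–228. Entering month 229 the balance is €1,960.62; 2.5% of the post-interest balance is now below €50.00, so the flat €50.00 minimum applies from here.
From month 229 a fixed €50.00 at rate r clears €1,960.62 in 63 more payments. Total: 228 + 63 = 291 months.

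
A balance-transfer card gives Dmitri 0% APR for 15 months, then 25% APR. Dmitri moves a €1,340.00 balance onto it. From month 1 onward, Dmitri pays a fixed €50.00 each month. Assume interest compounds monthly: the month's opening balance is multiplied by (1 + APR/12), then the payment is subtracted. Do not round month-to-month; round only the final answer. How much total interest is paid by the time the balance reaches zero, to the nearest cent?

Promo months 1–15 at r₀ = 0%/12 = 0; months 16+ at r₁ = 25%/12 = 0.0208333.
After month 15 (no interest yet): B = €1,340.00 − 15·€50.00 = €590.00.
Then at r₁ with €50.00/mo: n₂ = −ln(1 − r₁·B/P)/ln(1+r₁) ≈ 13.68 → 14 more payments.
Total paid = 28·€50.00 + €34.28 = €1,434.28; interest = €1,434.28 − €1,340.00 = €94.28.

€94.28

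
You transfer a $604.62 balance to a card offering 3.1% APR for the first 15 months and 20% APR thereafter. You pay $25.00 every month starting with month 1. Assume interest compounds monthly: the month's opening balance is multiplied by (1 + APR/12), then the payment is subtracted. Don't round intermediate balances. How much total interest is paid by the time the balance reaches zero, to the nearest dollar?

Promo months 1–15 at r₀ = 3.1%/12 = 0.00258333; months 16+ at r₁ = 20%/12 = 0.0166667.
After month 15: iterate B ← B·(1+r₀) − $25.00 for 15 months → $246.62.
Then at r₁ with $25.00/mo: n₂ = −ln(1 − r₁·B/P)/ln(1+r₁) ≈ 10.87 → 11 more payments.
Total paid = 25·$25.00 + $21.69 = $646.69; interest = $646.69 − $604.62 = $42.07.

$42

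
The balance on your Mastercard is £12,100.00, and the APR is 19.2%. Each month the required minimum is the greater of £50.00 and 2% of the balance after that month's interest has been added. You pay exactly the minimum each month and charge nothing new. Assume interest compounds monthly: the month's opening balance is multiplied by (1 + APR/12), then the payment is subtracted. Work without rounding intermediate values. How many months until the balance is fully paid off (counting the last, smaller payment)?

466 months

Monthly rate r = 19.2%/12 = 1.6% = 0.016.
While 2% of the post-interest balance exceeds £50.00, each month B ← (B·(1+r))·(1 − 0.02), i.e. B shrinks by the factor (1+r)·0.98 = 0.99568.
This holds for months 1–368. Entering month 369 the balance is £2,459.61; 2% of the post-interest balance is now below £50.00, so the flat £50.00 minimum applies from here.
From month 369 a fixed £50.00 at rate r clears £2,459.61 in 98 more payments. Total: 368 + 98 = 466 months.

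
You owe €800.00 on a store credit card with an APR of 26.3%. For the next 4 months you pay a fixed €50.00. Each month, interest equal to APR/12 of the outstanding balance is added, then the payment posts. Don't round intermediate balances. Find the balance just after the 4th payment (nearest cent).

€665.80

Monthly rate r = 26.3%/12 = 2.19167% = 0.0219167.
Each month: B ← B·(1+r) − €50.00.
Month 1: interest €17.53; balance after payment €767.53.
Month 2: interest €16.82; balance after payment €734.36.
Month 3: interest €16.09; balance after payment €700.45.
Month 4: interest €15.35; balance after payment €665.80.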